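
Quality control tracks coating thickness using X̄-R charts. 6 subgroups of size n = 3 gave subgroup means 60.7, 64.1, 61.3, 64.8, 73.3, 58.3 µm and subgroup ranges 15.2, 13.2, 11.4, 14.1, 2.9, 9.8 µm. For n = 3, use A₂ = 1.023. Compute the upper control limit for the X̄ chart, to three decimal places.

X̄̄ = (60.7 + 64.1 + 61.3 + 64.8 + 73.3 + 58.3) / 6 = 382.5000 / 6 = 63.7500
R̄ = (15.2 + 13.2 + 11.4 + 14.1 + 2.9 + 9.8) / 6 = 66.6000 / 6 = 11.1000
UCL = X̄̄ + A₂·R̄ = 63.7500 + 1.023 × 11.1000 = 75.1053

75.105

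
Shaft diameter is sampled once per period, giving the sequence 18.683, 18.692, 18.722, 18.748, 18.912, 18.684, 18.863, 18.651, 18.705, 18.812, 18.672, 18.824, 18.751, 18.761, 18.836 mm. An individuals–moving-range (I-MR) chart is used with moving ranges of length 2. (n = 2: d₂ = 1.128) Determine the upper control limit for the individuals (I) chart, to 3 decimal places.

X̄ = (18.683 + 18.692 + 18.722 + 18.748 + 18.912 + 18.684 + 18.863 + 18.651 + 18.705 + 18.812 + 18.672 + 18.824 + 18.751 + 18.761 + 18.836) / 15 = 18.7544
Moving ranges: 0.009, 0.030, 0.026, 0.164, 0.228, 0.179, 0.212, 0.054, 0.107, 0.140, 0.152, 0.073, 0.010, 0.075; M̄R̄ = 1.4590 / 14 = 0.1042
UCL = X̄ + 3·M̄R̄/d₂ = 18.7544 + 3 × 0.1042 / 1.128 = 19.0316

19.032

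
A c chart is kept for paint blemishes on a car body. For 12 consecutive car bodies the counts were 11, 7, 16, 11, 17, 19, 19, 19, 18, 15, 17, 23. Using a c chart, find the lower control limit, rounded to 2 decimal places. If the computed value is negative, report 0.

4.00

c̄ = (11 + 7 + 16 + 11 + 17 + 19 + 19 + 19 + 18 + 15 + 17 + 23) / 12 = 192 / 12 = 16.0000
LCL = c̄ − 3√c̄ = 16.0000 − 3 × 4.0000 = 4.0000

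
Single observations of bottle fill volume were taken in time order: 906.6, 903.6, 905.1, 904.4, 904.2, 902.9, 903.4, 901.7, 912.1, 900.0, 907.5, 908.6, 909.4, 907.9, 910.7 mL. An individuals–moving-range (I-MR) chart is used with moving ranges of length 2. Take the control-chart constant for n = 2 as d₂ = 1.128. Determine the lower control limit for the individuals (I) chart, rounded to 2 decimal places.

X̄ = (906.6 + 903.6 + 905.1 + 904.4 + 904.2 + 902.9 + 903.4 + 901.7 + 912.1 + 900.0 + 907.5 + 908.6 + 909.4 + 907.9 + 910.7) / 15 = 905.8733
Moving ranges: 3.0, 1.5, 0.7, 0.2, 1.3, 0.5, 1.7, 10.4, 12.1, 7.5, 1.1, 0.8, 1.5, 2.8; M̄R̄ = 45.1000 / 14 = 3.2214
LCL = X̄ − 3·M̄R̄/d₂ = 905.8733 − 3 × 3.2214 / 1.128 = 897.3057

897.31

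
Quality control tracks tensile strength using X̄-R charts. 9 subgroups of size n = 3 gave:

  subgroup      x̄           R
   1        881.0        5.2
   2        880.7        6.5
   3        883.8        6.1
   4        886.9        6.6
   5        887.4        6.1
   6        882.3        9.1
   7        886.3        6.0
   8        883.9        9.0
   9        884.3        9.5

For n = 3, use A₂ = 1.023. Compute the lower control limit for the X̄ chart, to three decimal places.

X̄̄ = (881.0 + 880.7 + 883.8 + 886.9 + 887.4 + 882.3 + 886.3 + 883.9 + 884.3) / 9 = 7956.6000 / 9 = 884.0667
R̄ = (5.2 + 6.5 + 6.1 + 6.6 + 6.1 + 9.1 + 6.0 + 9.0 + 9.5) / 9 = 64.1000 / 9 = 7.1222
LCL = X̄̄ − A₂·R̄ = 884.0667 − 1.023 × 7.1222 = 876.7806

876.781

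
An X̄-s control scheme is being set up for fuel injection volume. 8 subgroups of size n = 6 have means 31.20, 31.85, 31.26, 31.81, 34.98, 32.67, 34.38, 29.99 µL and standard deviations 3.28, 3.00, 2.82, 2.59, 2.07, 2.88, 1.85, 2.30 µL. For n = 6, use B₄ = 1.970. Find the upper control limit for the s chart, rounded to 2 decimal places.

5.12

s̄ = (3.28 + 3.00 + 2.82 + 2.59 + 2.07 + 2.88 + 1.85 + 2.30) / 8 = 2.5987
UCL_s = B₄·s̄ = 1.970 × 2.5987 = 5.1195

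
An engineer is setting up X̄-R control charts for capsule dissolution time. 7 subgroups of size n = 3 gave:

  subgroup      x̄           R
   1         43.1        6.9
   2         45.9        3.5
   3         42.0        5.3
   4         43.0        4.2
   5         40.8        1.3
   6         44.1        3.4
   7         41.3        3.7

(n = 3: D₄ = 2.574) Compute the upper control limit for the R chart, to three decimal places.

R̄ = (6.9 + 3.5 + 5.3 + 4.2 + 1.3 + 3.4 + 3.7) / 7 = 28.3000 / 7 = 4.0429
UCL_R = D₄·R̄ = 2.574 × 4.0429 = 10.4063

10.406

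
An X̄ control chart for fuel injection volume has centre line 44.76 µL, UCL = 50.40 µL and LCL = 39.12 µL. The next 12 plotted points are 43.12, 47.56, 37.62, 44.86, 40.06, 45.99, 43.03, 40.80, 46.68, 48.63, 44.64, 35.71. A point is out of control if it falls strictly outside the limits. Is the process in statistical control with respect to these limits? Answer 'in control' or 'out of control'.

Compare each point to [39.12, 50.40]: sample 3 = 37.62 < LCL; sample 12 = 35.71 < LCL.

out of control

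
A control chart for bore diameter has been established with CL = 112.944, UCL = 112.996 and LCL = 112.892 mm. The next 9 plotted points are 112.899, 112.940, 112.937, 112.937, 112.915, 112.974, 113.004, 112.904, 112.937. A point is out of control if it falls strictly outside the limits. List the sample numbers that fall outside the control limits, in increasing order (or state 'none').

Compare each point to [112.892, 112.996]: sample 7 = 113.004 > UCL.

7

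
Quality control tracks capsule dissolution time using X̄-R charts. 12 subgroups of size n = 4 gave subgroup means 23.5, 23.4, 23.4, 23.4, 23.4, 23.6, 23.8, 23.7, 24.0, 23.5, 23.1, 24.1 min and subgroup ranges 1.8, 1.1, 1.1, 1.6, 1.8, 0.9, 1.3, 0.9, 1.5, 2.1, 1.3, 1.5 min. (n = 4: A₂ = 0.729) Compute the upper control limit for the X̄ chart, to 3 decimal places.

X̄̄ = (23.5 + 23.4 + 23.4 + 23.4 + 23.4 + 23.6 + 23.8 + 23.7 + 24.0 + 23.5 + 23.1 + 24.1) / 12 = 282.9000 / 12 = 23.5750
R̄ = (1.8 + 1.1 + 1.1 + 1.6 + 1.8 + 0.9 + 1.3 + 0.9 + 1.5 + 2.1 + 1.3 + 1.5) / 12 = 16.9000 / 12 = 1.4083
UCL = X̄̄ + A₂·R̄ = 23.5750 + 0.729 × 1.4083 = 24.6017

24.602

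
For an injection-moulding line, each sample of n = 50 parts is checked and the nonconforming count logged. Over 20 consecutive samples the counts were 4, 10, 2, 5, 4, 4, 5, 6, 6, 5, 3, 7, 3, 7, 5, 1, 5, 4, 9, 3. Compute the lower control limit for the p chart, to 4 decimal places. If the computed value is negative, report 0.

0.0000

p̄ = Σdᵢ / (k·n) = 98 / (20 × 50) = 0.09800
LCL = p̄ − 3·√(p̄(1−p̄)/n) = 0.09800 − 3 × 0.04205 = -0.02814 → 0 (negative, so LCL = 0)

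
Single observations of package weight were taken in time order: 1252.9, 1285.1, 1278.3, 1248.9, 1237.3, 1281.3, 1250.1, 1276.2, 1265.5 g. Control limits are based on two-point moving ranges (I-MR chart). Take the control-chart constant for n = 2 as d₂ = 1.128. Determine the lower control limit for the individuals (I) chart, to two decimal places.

1200.13

X̄ = (1252.9 + 1285.1 + 1278.3 + 1248.9 + 1237.3 + 1281.3 + 1250.1 + 1276.2 + 1265.5) / 9 = 1263.9556
Moving ranges: 32.2, 6.8, 29.4, 11.6, 44.0, 31.2, 26.1, 10.7; M̄R̄ = 192.0000 / 8 = 24.0000
LCL = X̄ − 3·M̄R̄/d₂ = 1263.9556 − 3 × 24.0000 / 1.128 = 1200.1258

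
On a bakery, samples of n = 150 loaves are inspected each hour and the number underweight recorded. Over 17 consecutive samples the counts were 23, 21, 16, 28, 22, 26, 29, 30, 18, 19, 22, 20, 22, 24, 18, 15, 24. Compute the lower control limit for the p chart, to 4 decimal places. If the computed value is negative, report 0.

p̄ = Σdᵢ / (k·n) = 377 / (17 × 150) = 0.14784
LCL = p̄ − 3·√(p̄(1−p̄)/n) = 0.14784 − 3 × 0.02898 = 0.06090

0.0609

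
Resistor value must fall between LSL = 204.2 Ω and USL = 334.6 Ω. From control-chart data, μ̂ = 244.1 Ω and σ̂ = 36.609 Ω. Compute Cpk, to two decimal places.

Cpu = (USL − μ̂) / (3σ̂) = (334.6 − 244.1) / (3 × 36.609) = 0.8240; Cpl = (μ̂ − LSL) / (3σ̂) = (244.1 − 204.2) / (3 × 36.609) = 0.3633; Cpk = min(Cpu, Cpl) = 0.3633

0.36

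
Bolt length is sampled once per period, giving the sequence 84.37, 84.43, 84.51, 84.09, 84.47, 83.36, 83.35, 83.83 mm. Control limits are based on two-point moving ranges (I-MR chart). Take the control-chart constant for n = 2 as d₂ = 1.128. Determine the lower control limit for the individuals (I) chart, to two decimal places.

X̄ = (84.37 + 84.43 + 84.51 + 84.09 + 84.47 + 83.36 + 83.35 + 83.83) / 8 = 84.0512
Moving ranges: 0.06, 0.08, 0.42, 0.38, 1.11, 0.01, 0.48; M̄R̄ = 2.5400 / 7 = 0.3629
LCL = X̄ − 3·M̄R̄/d₂ = 84.0512 − 3 × 0.3629 / 1.128 = 83.0862

83.09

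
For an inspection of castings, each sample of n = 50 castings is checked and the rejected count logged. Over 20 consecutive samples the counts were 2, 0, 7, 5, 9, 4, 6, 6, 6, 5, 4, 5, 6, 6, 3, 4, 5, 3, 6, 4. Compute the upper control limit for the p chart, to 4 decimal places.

0.2210

p̄ = Σdᵢ / (k·n) = 96 / (20 × 50) = 0.09600
UCL = p̄ + 3·√(p̄(1−p̄)/n) = 0.09600 + 3 × √(0.09600×0.90400/50) = 0.09600 + 3 × 0.04166 = 0.22098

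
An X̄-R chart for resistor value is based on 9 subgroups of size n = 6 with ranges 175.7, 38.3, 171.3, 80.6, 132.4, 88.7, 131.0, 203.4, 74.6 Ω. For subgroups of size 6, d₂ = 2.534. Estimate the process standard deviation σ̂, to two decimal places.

R̄ = (175.7 + 38.3 + 171.3 + 80.6 + 132.4 + 88.7 + 131.0 + 203.4 + 74.6) / 9 = 121.7778
σ̂ = R̄ / d₂ = 121.7778 / 2.534 = 48.0575

48.06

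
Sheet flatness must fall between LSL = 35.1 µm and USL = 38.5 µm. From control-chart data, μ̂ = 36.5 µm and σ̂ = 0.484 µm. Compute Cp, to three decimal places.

1.171

Cp = (USL − LSL) / (6σ̂) = (38.5 − 35.1) / (6 × 0.484) = 3.4000 / 2.9040 = 1.1708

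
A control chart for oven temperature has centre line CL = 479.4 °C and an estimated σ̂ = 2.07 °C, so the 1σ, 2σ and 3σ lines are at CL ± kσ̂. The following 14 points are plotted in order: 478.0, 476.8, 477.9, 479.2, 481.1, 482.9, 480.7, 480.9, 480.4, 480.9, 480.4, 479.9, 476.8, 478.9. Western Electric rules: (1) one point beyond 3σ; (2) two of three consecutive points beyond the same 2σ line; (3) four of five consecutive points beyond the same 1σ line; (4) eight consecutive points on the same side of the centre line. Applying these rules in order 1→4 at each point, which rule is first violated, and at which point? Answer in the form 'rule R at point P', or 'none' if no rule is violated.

Zone of each point (C = within 1σ̂, B = 1σ̂–2σ̂, A = 2σ̂–3σ̂, * = beyond 3σ̂; sign = side of CL): 1:-C, 2:-B, 3:-C, 4:-C, 5:+C, 6:+B, 7:+C, 8:+C, 9:+C, 10:+C, 11:+C, 12:+C, 13:-B, 14:-C
Rule 4 (eight consecutive points on the same side of the centre line) is satisfied at point 12.

rule 4 at point 12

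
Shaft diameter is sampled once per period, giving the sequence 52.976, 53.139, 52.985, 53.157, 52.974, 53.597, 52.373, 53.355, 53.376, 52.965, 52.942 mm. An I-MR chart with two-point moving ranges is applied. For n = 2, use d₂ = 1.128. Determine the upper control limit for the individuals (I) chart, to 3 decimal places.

X̄ = (52.976 + 53.139 + 52.985 + 53.157 + 52.974 + 53.597 + 52.373 + 53.355 + 53.376 + 52.965 + 52.942) / 11 = 53.0763
Moving ranges: 0.163, 0.154, 0.172, 0.183, 0.623, 1.224, 0.982, 0.021, 0.411, 0.023; M̄R̄ = 3.9560 / 10 = 0.3956
UCL = X̄ + 3·M̄R̄/d₂ = 53.0763 + 3 × 0.3956 / 1.128 = 54.1284

54.128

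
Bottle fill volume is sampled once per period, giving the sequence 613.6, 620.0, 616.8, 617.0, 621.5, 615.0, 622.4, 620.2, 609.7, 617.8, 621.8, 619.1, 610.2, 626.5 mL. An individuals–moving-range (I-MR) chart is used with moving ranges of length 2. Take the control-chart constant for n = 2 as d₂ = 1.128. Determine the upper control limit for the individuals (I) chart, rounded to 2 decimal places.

X̄ = (613.6 + 620.0 + 616.8 + 617.0 + 621.5 + 615.0 + 622.4 + 620.2 + 609.7 + 617.8 + 621.8 + 619.1 + 610.2 + 626.5) / 14 = 617.9714
Moving ranges: 6.4, 3.2, 0.2, 4.5, 6.5, 7.4, 2.2, 10.5, 8.1, 4.0, 2.7, 8.9, 16.3; M̄R̄ = 80.9000 / 13 = 6.2231
UCL = X̄ + 3·M̄R̄/d₂ = 617.9714 + 3 × 6.2231 / 1.128 = 634.5222

634.52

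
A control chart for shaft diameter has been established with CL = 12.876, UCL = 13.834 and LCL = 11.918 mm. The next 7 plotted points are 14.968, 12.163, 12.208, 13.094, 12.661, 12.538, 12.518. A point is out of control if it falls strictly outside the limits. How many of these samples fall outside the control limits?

1

Compare each point to [11.918, 13.834]: sample 1 = 14.968 > UCL.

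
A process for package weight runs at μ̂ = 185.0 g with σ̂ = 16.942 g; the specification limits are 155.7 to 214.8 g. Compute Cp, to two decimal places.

Cp = (USL − LSL) / (6σ̂) = (214.8 − 155.7) / (6 × 16.942) = 59.1000 / 101.6520 = 0.5814

0.58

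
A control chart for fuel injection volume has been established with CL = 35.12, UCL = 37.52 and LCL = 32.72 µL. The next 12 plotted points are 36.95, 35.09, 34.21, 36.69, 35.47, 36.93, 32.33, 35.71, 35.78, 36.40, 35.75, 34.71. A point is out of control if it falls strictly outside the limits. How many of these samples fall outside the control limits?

Compare each point to [32.72, 37.52]: sample 7 = 32.33 < LCL.

1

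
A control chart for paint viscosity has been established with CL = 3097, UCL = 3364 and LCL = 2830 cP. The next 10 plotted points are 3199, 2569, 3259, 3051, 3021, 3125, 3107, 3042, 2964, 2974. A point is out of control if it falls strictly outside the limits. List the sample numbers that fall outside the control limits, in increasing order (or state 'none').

Compare each point to [2830, 3364]: sample 2 = 2569 < LCL.

2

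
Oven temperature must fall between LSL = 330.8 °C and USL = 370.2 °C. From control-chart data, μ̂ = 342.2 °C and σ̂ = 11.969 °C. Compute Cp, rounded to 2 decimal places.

0.55

Cp = (USL − LSL) / (6σ̂) = (370.2 − 330.8) / (6 × 11.969) = 39.4000 / 71.8140 = 0.5486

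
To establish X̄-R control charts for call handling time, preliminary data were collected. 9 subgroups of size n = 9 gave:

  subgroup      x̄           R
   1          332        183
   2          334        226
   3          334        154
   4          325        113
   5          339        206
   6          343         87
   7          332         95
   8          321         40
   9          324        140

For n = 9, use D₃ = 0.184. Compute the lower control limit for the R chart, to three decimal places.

R̄ = (183 + 226 + 154 + 113 + 206 + 87 + 95 + 40 + 140) / 9 = 1244.0000 / 9 = 138.2222
LCL_R = D₃·R̄ = 0.184 × 138.2222 = 25.4329

25.433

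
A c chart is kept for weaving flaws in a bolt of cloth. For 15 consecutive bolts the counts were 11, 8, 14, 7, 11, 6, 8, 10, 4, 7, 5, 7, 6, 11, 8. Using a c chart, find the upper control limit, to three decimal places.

16.791

c̄ = (11 + 8 + 14 + 7 + 11 + 6 + 8 + 10 + 4 + 7 + 5 + 7 + 6 + 11 + 8) / 15 = 123 / 15 = 8.2000
UCL = c̄ + 3√c̄ = 8.2000 + 3 × √8.2000 = 8.2000 + 3 × 2.8636 = 16.7907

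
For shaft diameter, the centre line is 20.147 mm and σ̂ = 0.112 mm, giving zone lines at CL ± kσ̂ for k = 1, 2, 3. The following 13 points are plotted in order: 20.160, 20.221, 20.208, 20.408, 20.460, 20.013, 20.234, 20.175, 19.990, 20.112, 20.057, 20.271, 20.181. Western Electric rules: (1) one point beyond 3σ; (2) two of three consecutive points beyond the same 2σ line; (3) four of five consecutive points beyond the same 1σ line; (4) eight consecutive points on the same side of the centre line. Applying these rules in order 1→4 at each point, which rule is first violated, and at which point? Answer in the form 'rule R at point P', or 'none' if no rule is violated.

Zone of each point (C = within 1σ̂, B = 1σ̂–2σ̂, A = 2σ̂–3σ̂, * = beyond 3σ̂; sign = side of CL): 1:+C, 2:+C, 3:+C, 4:+A, 5:+A, 6:-B, 7:+C, 8:+C, 9:-B, 10:-C, 11:-C, 12:+B, 13:+C
Rule 2 (two of three consecutive points beyond the same 2σ limit) is satisfied at point 5.

rule 2 at point 5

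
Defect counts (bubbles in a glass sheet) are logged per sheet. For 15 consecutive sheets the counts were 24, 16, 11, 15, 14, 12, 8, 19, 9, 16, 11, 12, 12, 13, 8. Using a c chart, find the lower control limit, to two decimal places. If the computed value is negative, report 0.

2.38

c̄ = (24 + 16 + 11 + 15 + 14 + 12 + 8 + 19 + 9 + 16 + 11 + 12 + 12 + 13 + 8) / 15 = 200 / 15 = 13.3333
LCL = c̄ − 3√c̄ = 13.3333 − 3 × 3.6515 = 2.3789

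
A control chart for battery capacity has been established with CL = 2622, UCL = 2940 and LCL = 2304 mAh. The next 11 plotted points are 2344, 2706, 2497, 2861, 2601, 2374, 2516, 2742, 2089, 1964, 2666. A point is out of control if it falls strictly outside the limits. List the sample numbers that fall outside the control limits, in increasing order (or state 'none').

Compare each point to [2304, 2940]: sample 9 = 2089 < LCL; sample 10 = 1964 < LCL.

9, 10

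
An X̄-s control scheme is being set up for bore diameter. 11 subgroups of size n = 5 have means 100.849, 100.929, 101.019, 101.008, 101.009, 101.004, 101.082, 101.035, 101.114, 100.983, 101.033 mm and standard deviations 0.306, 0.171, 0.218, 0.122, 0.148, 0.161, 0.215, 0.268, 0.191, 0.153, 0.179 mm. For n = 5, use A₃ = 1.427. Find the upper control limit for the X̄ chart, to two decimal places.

101.28

X̄̄ = (100.849 + 100.929 + 101.019 + 101.008 + 101.009 + 101.004 + 101.082 + 101.035 + 101.114 + 100.983 + 101.033) / 11 = 101.0059
s̄ = (0.306 + 0.171 + 0.218 + 0.122 + 0.148 + 0.161 + 0.215 + 0.268 + 0.191 + 0.153 + 0.179) / 11 = 0.1938
UCL = X̄̄ + A₃·s̄ = 101.0059 + 1.427 × 0.1938 = 101.2825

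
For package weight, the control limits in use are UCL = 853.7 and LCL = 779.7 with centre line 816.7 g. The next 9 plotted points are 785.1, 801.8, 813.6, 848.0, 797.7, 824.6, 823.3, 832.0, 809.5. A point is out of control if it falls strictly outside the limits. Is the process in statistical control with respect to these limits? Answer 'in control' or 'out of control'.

in control

All 9 points lie within [779.7, 853.7].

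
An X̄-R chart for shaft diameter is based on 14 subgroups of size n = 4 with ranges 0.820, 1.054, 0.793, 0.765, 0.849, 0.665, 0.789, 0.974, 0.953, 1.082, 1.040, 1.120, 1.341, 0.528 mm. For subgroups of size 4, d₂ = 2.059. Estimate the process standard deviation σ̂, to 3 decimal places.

R̄ = (0.820 + 1.054 + 0.793 + 0.765 + 0.849 + 0.665 + 0.789 + 0.974 + 0.953 + 1.082 + 1.040 + 1.120 + 1.341 + 0.528) / 14 = 0.9124
σ̂ = R̄ / d₂ = 0.9124 / 2.059 = 0.4431

0.443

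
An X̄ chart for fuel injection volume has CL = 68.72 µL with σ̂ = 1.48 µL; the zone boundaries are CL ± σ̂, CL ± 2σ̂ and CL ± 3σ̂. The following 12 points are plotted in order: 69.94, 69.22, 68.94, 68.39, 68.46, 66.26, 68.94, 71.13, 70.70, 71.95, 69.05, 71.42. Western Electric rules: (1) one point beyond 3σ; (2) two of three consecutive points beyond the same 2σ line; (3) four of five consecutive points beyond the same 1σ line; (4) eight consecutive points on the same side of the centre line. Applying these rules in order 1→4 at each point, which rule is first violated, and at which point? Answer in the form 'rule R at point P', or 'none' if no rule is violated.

rule 3 at point 12

Zone of each point (C = within 1σ̂, B = 1σ̂–2σ̂, A = 2σ̂–3σ̂, * = beyond 3σ̂; sign = side of CL): 1:+C, 2:+C, 3:+C, 4:-C, 5:-C, 6:-B, 7:+C, 8:+B, 9:+B, 10:+A, 11:+C, 12:+B
Rule 3 (four of five consecutive points beyond the same 1σ limit) is satisfied at point 12.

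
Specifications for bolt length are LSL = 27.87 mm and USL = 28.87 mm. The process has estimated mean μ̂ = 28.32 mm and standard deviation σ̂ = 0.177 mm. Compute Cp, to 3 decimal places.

0.942

Cp = (USL − LSL) / (6σ̂) = (28.87 − 27.87) / (6 × 0.177) = 1.0000 / 1.0620 = 0.9416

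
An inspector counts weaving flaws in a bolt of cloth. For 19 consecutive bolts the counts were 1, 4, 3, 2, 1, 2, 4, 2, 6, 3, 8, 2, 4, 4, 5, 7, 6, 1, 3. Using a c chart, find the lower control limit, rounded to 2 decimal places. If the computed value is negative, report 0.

0.00

c̄ = (1 + 4 + 3 + 2 + 1 + 2 + 4 + 2 + 6 + 3 + 8 + 2 + 4 + 4 + 5 + 7 + 6 + 1 + 3) / 19 = 68 / 19 = 3.5789
LCL = c̄ − 3√c̄ = 3.5789 − 3 × 1.8918 = -2.0965 → 0 (cannot be negative)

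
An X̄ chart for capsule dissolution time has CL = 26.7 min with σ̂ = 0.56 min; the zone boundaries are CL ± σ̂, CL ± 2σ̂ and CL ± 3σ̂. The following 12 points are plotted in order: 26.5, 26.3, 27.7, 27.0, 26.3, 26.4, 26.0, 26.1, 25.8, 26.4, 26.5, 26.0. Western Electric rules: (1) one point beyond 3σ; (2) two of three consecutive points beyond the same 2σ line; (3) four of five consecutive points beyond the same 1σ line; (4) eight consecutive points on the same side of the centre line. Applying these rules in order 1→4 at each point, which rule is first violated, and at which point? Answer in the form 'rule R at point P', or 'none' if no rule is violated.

rule 4 at point 12

Zone of each point (C = within 1σ̂, B = 1σ̂–2σ̂, A = 2σ̂–3σ̂, * = beyond 3σ̂; sign = side of CL): 1:-C, 2:-C, 3:+B, 4:+C, 5:-C, 6:-C, 7:-B, 8:-B, 9:-B, 10:-C, 11:-C, 12:-B
Rule 4 (eight consecutive points on the same side of the centre line) is satisfied at point 12.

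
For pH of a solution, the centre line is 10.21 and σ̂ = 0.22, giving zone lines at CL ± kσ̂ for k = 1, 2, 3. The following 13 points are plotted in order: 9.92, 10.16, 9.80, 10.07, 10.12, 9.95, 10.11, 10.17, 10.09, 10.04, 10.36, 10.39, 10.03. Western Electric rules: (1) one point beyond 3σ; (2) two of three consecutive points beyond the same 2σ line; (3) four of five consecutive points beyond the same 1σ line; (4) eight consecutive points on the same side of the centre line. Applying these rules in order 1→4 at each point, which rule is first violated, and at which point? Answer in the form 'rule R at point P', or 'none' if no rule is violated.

rule 4 at point 8

Zone of each point (C = within 1σ̂, B = 1σ̂–2σ̂, A = 2σ̂–3σ̂, * = beyond 3σ̂; sign = side of CL): 1:-B, 2:-C, 3:-B, 4:-C, 5:-C, 6:-B, 7:-C, 8:-C, 9:-C, 10:-C, 11:+C, 12:+C, 13:-C
Rule 4 (eight consecutive points on the same side of the centre line) is satisfied at point 8.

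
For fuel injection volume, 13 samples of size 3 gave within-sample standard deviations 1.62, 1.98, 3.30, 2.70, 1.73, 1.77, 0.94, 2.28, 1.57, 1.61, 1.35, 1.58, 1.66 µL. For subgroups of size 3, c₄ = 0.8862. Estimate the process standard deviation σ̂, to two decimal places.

s̄ = (1.62 + 1.98 + 3.30 + 2.70 + 1.73 + 1.77 + 0.94 + 2.28 + 1.57 + 1.61 + 1.35 + 1.58 + 1.66) / 13 = 1.8531
σ̂ = s̄ / c₄ = 1.8531 / 0.8862 = 2.0910

2.09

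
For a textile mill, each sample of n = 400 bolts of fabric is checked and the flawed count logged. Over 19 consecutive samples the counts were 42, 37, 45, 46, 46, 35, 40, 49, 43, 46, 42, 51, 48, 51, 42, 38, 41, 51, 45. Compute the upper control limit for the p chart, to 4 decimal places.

p̄ = Σdᵢ / (k·n) = 838 / (19 × 400) = 0.11026
UCL = p̄ + 3·√(p̄(1−p̄)/n) = 0.11026 + 3 × √(0.11026×0.88974/400) = 0.11026 + 3 × 0.01566 = 0.15725

0.1572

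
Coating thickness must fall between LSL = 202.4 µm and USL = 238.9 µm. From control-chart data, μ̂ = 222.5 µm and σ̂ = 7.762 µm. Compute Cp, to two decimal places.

Cp = (USL − LSL) / (6σ̂) = (238.9 − 202.4) / (6 × 7.762) = 36.5000 / 46.5720 = 0.7837

0.78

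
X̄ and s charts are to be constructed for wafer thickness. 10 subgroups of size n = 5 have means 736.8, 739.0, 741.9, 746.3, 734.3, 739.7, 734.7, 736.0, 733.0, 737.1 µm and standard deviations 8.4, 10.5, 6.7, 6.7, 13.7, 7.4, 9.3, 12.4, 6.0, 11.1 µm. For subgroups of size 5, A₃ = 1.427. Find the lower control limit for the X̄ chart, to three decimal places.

X̄̄ = (736.8 + 739.0 + 741.9 + 746.3 + 734.3 + 739.7 + 734.7 + 736.0 + 733.0 + 737.1) / 10 = 737.8800
s̄ = (8.4 + 10.5 + 6.7 + 6.7 + 13.7 + 7.4 + 9.3 + 12.4 + 6.0 + 11.1) / 10 = 9.2200
LCL = X̄̄ − A₃·s̄ = 737.8800 − 1.427 × 9.2200 = 724.7231

724.723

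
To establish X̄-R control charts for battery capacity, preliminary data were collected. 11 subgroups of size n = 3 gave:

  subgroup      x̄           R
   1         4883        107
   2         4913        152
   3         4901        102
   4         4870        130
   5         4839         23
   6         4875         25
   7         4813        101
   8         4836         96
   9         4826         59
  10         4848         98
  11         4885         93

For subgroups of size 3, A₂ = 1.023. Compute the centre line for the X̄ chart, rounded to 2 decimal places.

4862.64

X̄̄ = (4883 + 4913 + 4901 + 4870 + 4839 + 4875 + 4813 + 4836 + 4826 + 4848 + 4885) / 11 = 53489.0000 / 11 = 4862.6364
CL = X̄̄ = 4862.6364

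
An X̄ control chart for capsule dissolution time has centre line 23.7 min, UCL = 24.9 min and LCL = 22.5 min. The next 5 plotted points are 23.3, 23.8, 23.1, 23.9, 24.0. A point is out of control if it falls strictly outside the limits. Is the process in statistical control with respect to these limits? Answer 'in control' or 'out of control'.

in control

All 5 points lie within [22.5, 24.9].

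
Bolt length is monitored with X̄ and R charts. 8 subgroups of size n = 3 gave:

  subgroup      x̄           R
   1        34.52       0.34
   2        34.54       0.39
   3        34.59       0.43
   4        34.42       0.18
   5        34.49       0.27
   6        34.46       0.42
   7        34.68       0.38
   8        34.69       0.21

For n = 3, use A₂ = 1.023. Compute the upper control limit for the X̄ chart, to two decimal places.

34.88

X̄̄ = (34.52 + 34.54 + 34.59 + 34.42 + 34.49 + 34.46 + 34.68 + 34.69) / 8 = 276.3900 / 8 = 34.5487
R̄ = (0.34 + 0.39 + 0.43 + 0.18 + 0.27 + 0.42 + 0.38 + 0.21) / 8 = 2.6200 / 8 = 0.3275
UCL = X̄̄ + A₂·R̄ = 34.5487 + 1.023 × 0.3275 = 34.8838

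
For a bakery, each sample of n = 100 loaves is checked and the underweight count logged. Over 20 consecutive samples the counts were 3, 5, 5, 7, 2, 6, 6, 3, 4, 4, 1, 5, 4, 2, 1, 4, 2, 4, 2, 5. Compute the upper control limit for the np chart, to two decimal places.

p̄ = Σdᵢ / (k·n) = 75 / (20 × 100) = 0.03750
UCL = np̄ + 3·√(np̄(1−p̄)) = 3.7500 + 3 × √(3.7500×0.96250) = 3.7500 + 3 × 1.8998 = 9.4495

9.45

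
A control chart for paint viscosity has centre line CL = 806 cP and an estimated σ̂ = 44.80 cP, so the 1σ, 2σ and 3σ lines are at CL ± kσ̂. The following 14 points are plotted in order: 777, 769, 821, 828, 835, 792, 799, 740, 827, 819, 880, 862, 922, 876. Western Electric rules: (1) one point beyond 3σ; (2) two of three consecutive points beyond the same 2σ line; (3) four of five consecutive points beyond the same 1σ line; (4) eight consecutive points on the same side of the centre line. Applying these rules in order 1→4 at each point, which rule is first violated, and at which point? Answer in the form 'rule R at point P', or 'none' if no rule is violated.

Zone of each point (C = within 1σ̂, B = 1σ̂–2σ̂, A = 2σ̂–3σ̂, * = beyond 3σ̂; sign = side of CL): 1:-C, 2:-C, 3:+C, 4:+C, 5:+C, 6:-C, 7:-C, 8:-B, 9:+C, 10:+C, 11:+B, 12:+B, 13:+A, 14:+B
Rule 3 (four of five consecutive points beyond the same 1σ limit) is satisfied at point 14.

rule 3 at point 14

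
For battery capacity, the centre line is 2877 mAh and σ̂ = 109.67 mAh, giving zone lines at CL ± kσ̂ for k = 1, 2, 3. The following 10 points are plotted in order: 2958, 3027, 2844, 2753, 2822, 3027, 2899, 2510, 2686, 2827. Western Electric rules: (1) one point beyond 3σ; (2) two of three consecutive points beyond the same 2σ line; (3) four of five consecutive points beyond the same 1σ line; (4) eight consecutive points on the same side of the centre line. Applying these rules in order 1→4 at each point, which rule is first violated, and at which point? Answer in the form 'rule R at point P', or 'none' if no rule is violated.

Zone of each point (C = within 1σ̂, B = 1σ̂–2σ̂, A = 2σ̂–3σ̂, * = beyond 3σ̂; sign = side of CL): 1:+C, 2:+B, 3:-C, 4:-B, 5:-C, 6:+B, 7:+C, 8:-*, 9:-B, 10:-C
Rule 1 (one point beyond the 3σ limits) is satisfied at point 8.

rule 1 at point 8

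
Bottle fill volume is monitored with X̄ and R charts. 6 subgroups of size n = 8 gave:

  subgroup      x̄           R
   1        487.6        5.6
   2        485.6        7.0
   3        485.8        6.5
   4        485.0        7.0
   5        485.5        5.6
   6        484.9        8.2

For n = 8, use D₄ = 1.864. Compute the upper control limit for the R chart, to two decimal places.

R̄ = (5.6 + 7.0 + 6.5 + 7.0 + 5.6 + 8.2) / 6 = 39.9000 / 6 = 6.6500
UCL_R = D₄·R̄ = 1.864 × 6.6500 = 12.3956

12.40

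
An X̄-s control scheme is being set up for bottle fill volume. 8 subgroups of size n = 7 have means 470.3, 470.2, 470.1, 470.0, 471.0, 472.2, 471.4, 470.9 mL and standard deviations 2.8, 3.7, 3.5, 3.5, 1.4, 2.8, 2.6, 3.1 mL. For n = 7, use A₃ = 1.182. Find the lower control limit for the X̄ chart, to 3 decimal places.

467.305

X̄̄ = (470.3 + 470.2 + 470.1 + 470.0 + 471.0 + 472.2 + 471.4 + 470.9) / 8 = 470.7625
s̄ = (2.8 + 3.7 + 3.5 + 3.5 + 1.4 + 2.8 + 2.6 + 3.1) / 8 = 2.9250
LCL = X̄̄ − A₃·s̄ = 470.7625 − 1.182 × 2.9250 = 467.3051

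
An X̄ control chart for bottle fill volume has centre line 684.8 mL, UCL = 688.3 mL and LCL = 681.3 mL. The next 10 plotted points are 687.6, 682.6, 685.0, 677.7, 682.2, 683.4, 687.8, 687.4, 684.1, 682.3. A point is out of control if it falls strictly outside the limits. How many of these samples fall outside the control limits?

Compare each point to [681.3, 688.3]: sample 4 = 677.7 < LCL.

1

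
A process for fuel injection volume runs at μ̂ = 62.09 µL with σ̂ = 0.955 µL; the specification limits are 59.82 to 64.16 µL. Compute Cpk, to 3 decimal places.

0.723

Cpu = (USL − μ̂) / (3σ̂) = (64.16 − 62.09) / (3 × 0.955) = 0.7225; Cpl = (μ̂ − LSL) / (3σ̂) = (62.09 − 59.82) / (3 × 0.955) = 0.7923; Cpk = min(Cpu, Cpl) = 0.7225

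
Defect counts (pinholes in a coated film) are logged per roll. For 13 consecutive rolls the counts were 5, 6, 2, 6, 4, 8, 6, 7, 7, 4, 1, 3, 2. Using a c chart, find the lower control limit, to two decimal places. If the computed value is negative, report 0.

c̄ = (5 + 6 + 2 + 6 + 4 + 8 + 6 + 7 + 7 + 4 + 1 + 3 + 2) / 13 = 61 / 13 = 4.6923
LCL = c̄ − 3√c̄ = 4.6923 − 3 × 2.1662 = -1.8062 → 0 (cannot be negative)

0.00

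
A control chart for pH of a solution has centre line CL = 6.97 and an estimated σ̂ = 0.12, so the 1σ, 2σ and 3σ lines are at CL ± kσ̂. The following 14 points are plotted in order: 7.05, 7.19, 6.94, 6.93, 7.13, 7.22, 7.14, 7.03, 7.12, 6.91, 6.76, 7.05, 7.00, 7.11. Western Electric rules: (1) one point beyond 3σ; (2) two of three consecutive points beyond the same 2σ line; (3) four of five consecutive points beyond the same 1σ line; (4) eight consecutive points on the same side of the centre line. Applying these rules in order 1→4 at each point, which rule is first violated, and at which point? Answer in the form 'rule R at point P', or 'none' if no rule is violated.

Zone of each point (C = within 1σ̂, B = 1σ̂–2σ̂, A = 2σ̂–3σ̂, * = beyond 3σ̂; sign = side of CL): 1:+C, 2:+B, 3:-C, 4:-C, 5:+B, 6:+A, 7:+B, 8:+C, 9:+B, 10:-C, 11:-B, 12:+C, 13:+C, 14:+B
Rule 3 (four of five consecutive points beyond the same 1σ limit) is satisfied at point 9.

rule 3 at point 9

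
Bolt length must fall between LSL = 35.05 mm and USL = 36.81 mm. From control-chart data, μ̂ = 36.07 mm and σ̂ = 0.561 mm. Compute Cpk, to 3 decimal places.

0.440

Cpu = (USL − μ̂) / (3σ̂) = (36.81 − 36.07) / (3 × 0.561) = 0.4397; Cpl = (μ̂ − LSL) / (3σ̂) = (36.07 − 35.05) / (3 × 0.561) = 0.6061; Cpk = min(Cpu, Cpl) = 0.4397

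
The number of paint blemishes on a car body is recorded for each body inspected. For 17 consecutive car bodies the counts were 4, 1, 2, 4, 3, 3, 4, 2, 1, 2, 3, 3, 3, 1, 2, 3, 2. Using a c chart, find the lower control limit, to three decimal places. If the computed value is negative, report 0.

c̄ = (4 + 1 + 2 + 4 + 3 + 3 + 4 + 2 + 1 + 2 + 3 + 3 + 3 + 1 + 2 + 3 + 2) / 17 = 43 / 17 = 2.5294
LCL = c̄ − 3√c̄ = 2.5294 − 3 × 1.5904 = -2.2418 → 0 (cannot be negative)

0.000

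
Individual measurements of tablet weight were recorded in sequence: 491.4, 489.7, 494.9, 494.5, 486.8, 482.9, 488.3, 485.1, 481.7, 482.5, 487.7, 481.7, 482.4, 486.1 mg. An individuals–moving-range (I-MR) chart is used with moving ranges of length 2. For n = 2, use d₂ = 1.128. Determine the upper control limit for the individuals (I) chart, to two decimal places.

X̄ = (491.4 + 489.7 + 494.9 + 494.5 + 486.8 + 482.9 + 488.3 + 485.1 + 481.7 + 482.5 + 487.7 + 481.7 + 482.4 + 486.1) / 14 = 486.8357
Moving ranges: 1.7, 5.2, 0.4, 7.7, 3.9, 5.4, 3.2, 3.4, 0.8, 5.2, 6.0, 0.7, 3.7; M̄R̄ = 47.3000 / 13 = 3.6385
UCL = X̄ + 3·M̄R̄/d₂ = 486.8357 + 3 × 3.6385 / 1.128 = 496.5125

496.51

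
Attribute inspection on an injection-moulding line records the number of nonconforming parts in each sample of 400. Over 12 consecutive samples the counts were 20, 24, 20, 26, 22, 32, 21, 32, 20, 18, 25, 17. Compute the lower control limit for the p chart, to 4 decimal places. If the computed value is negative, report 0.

p̄ = Σdᵢ / (k·n) = 277 / (12 × 400) = 0.05771
LCL = p̄ − 3·√(p̄(1−p̄)/n) = 0.05771 − 3 × 0.01166 = 0.02273

0.0227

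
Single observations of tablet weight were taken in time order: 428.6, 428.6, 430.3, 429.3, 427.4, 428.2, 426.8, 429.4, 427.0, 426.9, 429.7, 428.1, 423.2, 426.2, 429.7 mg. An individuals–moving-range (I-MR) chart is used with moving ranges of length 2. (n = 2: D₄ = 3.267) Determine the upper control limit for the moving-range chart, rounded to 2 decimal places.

6.46

Moving ranges: 0.0, 1.7, 1.0, 1.9, 0.8, 1.4, 2.6, 2.4, 0.1, 2.8, 1.6, 4.9, 3.0, 3.5; M̄R̄ = 27.7000 / 14 = 1.9786
UCL_MR = D₄·M̄R̄ = 3.267 × 1.9786 = 6.4640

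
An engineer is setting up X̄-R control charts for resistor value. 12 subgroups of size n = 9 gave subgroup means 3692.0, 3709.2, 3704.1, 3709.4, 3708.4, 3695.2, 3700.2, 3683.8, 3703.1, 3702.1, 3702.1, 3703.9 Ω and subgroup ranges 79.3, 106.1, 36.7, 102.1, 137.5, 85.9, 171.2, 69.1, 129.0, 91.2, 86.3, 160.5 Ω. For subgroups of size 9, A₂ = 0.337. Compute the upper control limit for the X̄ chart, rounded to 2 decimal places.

3736.37

X̄̄ = (3692.0 + 3709.2 + 3704.1 + 3709.4 + 3708.4 + 3695.2 + 3700.2 + 3683.8 + 3703.1 + 3702.1 + 3702.1 + 3703.9) / 12 = 44413.5000 / 12 = 3701.1250
R̄ = (79.3 + 106.1 + 36.7 + 102.1 + 137.5 + 85.9 + 171.2 + 69.1 + 129.0 + 91.2 + 86.3 + 160.5) / 12 = 1254.9000 / 12 = 104.5750
UCL = X̄̄ + A₂·R̄ = 3701.1250 + 0.337 × 104.5750 = 3736.3668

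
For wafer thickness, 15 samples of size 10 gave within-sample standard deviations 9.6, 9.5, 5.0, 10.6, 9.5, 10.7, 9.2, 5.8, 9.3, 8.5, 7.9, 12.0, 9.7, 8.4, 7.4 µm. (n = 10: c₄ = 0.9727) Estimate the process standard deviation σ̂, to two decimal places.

9.12

s̄ = (9.6 + 9.5 + 5.0 + 10.6 + 9.5 + 10.7 + 9.2 + 5.8 + 9.3 + 8.5 + 7.9 + 12.0 + 9.7 + 8.4 + 7.4) / 15 = 8.8733
σ̂ = s̄ / c₄ = 8.8733 / 0.9727 = 9.1224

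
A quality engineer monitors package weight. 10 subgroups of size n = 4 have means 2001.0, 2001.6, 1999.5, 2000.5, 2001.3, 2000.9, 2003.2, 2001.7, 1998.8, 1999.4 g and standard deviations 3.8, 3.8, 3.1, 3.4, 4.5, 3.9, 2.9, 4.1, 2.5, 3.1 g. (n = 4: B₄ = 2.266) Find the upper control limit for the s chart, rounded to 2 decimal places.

s̄ = (3.8 + 3.8 + 3.1 + 3.4 + 4.5 + 3.9 + 2.9 + 4.1 + 2.5 + 3.1) / 10 = 3.5100
UCL_s = B₄·s̄ = 2.266 × 3.5100 = 7.9537

7.95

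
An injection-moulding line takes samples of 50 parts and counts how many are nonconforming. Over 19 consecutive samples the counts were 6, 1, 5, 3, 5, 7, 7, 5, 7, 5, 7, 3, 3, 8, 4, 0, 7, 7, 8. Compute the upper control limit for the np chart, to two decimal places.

p̄ = Σdᵢ / (k·n) = 98 / (19 × 50) = 0.10316
UCL = np̄ + 3·√(np̄(1−p̄)) = 5.1579 + 3 × √(5.1579×0.89684) = 5.1579 + 3 × 2.1508 = 11.6102

11.61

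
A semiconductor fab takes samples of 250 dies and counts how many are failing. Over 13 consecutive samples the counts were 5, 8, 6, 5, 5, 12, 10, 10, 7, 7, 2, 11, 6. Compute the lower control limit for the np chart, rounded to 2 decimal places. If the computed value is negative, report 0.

p̄ = Σdᵢ / (k·n) = 94 / (13 × 250) = 0.02892
LCL = np̄ − 3·√(np̄(1−p̄)) = 7.2308 − 3 × 2.6498 = -0.7187 → 0 (negative, so LCL = 0)

0.00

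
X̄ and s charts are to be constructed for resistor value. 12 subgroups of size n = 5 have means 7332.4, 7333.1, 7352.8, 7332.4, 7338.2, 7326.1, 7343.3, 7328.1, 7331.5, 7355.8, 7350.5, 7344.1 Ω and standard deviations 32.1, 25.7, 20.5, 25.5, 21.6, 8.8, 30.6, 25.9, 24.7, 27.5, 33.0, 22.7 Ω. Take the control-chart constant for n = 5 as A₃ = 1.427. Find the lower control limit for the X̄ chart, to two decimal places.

X̄̄ = (7332.4 + 7333.1 + 7352.8 + 7332.4 + 7338.2 + 7326.1 + 7343.3 + 7328.1 + 7331.5 + 7355.8 + 7350.5 + 7344.1) / 12 = 7339.0250
s̄ = (32.1 + 25.7 + 20.5 + 25.5 + 21.6 + 8.8 + 30.6 + 25.9 + 24.7 + 27.5 + 33.0 + 22.7) / 12 = 24.8833
LCL = X̄̄ − A₃·s̄ = 7339.0250 − 1.427 × 24.8833 = 7303.5165

7303.52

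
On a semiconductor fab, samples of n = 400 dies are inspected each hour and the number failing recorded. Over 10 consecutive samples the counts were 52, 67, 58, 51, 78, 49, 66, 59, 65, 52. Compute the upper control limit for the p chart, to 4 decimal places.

0.2027

p̄ = Σdᵢ / (k·n) = 597 / (10 × 400) = 0.14925
UCL = p̄ + 3·√(p̄(1−p̄)/n) = 0.14925 + 3 × √(0.14925×0.85075/400) = 0.14925 + 3 × 0.01782 = 0.20270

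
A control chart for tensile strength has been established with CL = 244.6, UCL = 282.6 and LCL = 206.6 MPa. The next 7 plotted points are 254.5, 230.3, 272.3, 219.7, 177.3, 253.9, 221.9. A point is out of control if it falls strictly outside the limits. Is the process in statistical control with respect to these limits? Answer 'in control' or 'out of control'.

Compare each point to [206.6, 282.6]: sample 5 = 177.3 < LCL.

out of control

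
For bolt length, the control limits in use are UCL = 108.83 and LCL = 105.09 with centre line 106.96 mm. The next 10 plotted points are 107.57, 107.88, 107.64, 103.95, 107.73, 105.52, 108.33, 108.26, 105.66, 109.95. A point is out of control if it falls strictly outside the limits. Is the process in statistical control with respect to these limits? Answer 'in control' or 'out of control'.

out of control

Compare each point to [105.09, 108.83]: sample 4 = 103.95 < LCL; sample 10 = 109.95 > UCL.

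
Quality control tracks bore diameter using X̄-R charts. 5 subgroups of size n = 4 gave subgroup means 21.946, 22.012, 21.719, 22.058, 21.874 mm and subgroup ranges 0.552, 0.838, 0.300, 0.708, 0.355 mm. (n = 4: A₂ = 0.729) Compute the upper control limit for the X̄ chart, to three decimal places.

22.323

X̄̄ = (21.946 + 22.012 + 21.719 + 22.058 + 21.874) / 5 = 109.6090 / 5 = 21.9218
R̄ = (0.552 + 0.838 + 0.300 + 0.708 + 0.355) / 5 = 2.7530 / 5 = 0.5506
UCL = X̄̄ + A₂·R̄ = 21.9218 + 0.729 × 0.5506 = 22.3232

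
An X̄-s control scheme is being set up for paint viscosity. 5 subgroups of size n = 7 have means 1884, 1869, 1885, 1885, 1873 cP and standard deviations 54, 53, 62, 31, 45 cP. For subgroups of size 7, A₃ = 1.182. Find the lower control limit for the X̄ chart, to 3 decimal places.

1821.282

X̄̄ = (1884 + 1869 + 1885 + 1885 + 1873) / 5 = 1879.2000
s̄ = (54 + 53 + 62 + 31 + 45) / 5 = 49.0000
LCL = X̄̄ − A₃·s̄ = 1879.2000 − 1.182 × 49.0000 = 1821.2820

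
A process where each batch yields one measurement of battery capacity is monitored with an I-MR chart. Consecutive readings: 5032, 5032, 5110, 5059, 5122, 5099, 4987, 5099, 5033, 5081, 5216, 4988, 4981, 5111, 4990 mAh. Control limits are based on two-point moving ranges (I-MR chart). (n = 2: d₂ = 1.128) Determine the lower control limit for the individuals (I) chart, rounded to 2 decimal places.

X̄ = (5032 + 5032 + 5110 + 5059 + 5122 + 5099 + 4987 + 5099 + 5033 + 5081 + 5216 + 4988 + 4981 + 5111 + 4990) / 15 = 5062.6667
Moving ranges: 0, 78, 51, 63, 23, 112, 112, 66, 48, 135, 228, 7, 130, 121; M̄R̄ = 1174.0000 / 14 = 83.8571
LCL = X̄ − 3·M̄R̄/d₂ = 5062.6667 − 3 × 83.8571 / 1.128 = 4839.6424

4839.64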